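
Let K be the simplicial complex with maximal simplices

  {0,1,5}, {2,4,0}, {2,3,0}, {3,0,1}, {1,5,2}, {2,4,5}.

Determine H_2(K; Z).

Order the vertices as 0 < 1 < 2 < 3 < 4 < 5. Listing each simplex with vertices in this order, K has dimension 2 with simplices:

  0-simplices (6): [0], [1], [2], [3], [4], [5]
  1-simplices (12): [0,1], [0,2], [0,3], [0,4], [0,5], [1,2], [1,3], [1,5], [2,3], [2,4], [2,5], [4,5]
  2-simplices (6): [0,1,3], [0,1,5], [0,2,3], [0,2,4], [1,2,5], [2,4,5]

giving chain groups C_0 ≅ Z^6, C_1 ≅ Z^12, C_2 ≅ Z^6.

∂_1: C_1 → C_0 maps an edge to its endpoints' difference, ∂[p,q] = q − p. For instance
  ∂[0,5] = [5] − [0].
As a 6×12 matrix over Z this has rank 5, with invariant factors (1,1,1,1,1).

Boundary ∂_2: C_2 → C_1 acts by ∂[p,q,r] = [q,r] − [p,r] + [p,q]. For instance
  ∂[2,4,5] = [4,5] − [2,5] + [2,4],
  ∂[0,1,3] = [1,3] − [0,3] + [0,1].
The 12×6 boundary matrix has rank 6 and Smith normal form diag(1,1,1,1,1,1).

From H_k ≅ ker(∂_k) / im(∂_{k+1}) we obtain:

  H_2: rank ker ∂_2 − rank ∂_3 = (6 − 6) − 0 = 0, and there is no ∂_3, so H_2 ≅ 0.

(K is a triangulation of the cylinder S^1 x I.)

H_2 = 0.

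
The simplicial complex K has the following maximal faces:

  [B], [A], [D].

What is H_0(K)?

H_0 ≅ Z^3.

Order the vertices as A < B < D. Listing each simplex with vertices in this order, K has dimension 0 with simplices:

  0-simplices (3): A, B, D

giving chain groups C_0 ≅ Z^3.

Reading off H_k = ker ∂_k / im ∂_{k+1}:

  H_0: rank C_0 − rank ∂_1 = 3 − 0 = 3, and there is no ∂_1, so H_0 ≅ Z^3.

(K is a triangulation of a set of 3 points.)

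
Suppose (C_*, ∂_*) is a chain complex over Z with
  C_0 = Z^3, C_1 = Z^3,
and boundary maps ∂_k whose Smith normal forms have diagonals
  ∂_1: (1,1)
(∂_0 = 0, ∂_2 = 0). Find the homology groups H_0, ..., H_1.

H_0: b_0 = 3 − 0 − 2 = 1; torsion from ∂_1 factors > 1: none. So H_0 = Z.
H_1: b_1 = 3 − 2 − 0 = 1; torsion from ∂_2 factors > 1: none. So H_1 = Z.

H_0 = Z,  H_1 = Z.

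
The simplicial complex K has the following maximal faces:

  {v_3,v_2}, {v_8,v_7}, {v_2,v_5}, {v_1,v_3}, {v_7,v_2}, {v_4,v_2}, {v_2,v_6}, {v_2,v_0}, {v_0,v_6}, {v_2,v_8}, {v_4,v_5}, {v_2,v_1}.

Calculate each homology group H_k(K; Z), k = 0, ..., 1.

H_0 = Z,  H_1 = Z^4.

We work with the vertex ordering v_0 < v_1 < v_2 < v_3 < v_4 < v_5 < v_6 < v_7 < v_8. The simplices of K, each written with vertices in increasing order, are:

  0-simplices (9): [v_0], [v_1], [v_2], [v_3], [v_4], [v_5], [v_6], [v_7], [v_8]
  1-simplices (12): [v_0,v_2], [v_0,v_6], [v_1,v_2], [v_1,v_3], [v_2,v_3], [v_2,v_4], [v_2,v_5], [v_2,v_6], [v_2,v_7], [v_2,v_8], [v_4,v_5], [v_7,v_8]

Hence C_0 ≅ Z^9, C_1 ≅ Z^12.

Boundary ∂_1: C_1 → C_0 sends each edge [p,q] (with p < q) to q − p. For instance
  ∂[v_1,v_3] = [v_3] − [v_1].
The resulting 9×12 matrix has rank 8, and its Smith normal form has invariant factors (1,1,1,1,1,1,1,1).

Computing H_k = (kernel of ∂_k) / (image of ∂_{k+1}):

  H_0: rank C_0 − rank ∂_1 = 9 − 8 = 1, and the invariant factors of ∂_1 are all 1, so H_0 = Z.
  H_1: rank ker ∂_1 − rank ∂_2 = (12 − 8) − 0 = 4, and there is no ∂_2, so H_1 = Z^4.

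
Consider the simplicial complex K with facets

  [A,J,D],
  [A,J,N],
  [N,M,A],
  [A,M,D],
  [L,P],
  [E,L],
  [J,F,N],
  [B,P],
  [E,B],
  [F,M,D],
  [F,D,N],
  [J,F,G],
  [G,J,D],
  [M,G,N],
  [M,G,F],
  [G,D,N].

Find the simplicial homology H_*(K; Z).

H_0 ≅ Z^2,  H_1 ≅ Z ⊕ Z/2,  H_2 = 0.

We work with the vertex ordering A < B < D < E < F < G < J < L < M < N < P. The simplices of K, each written with vertices in increasing order, are:

  0-simplices (11): A, B, D, E, F, G, J, L, M, N, P
  1-simplices (22): AD, AJ, AM, AN, BE, BP, DF, DG, DJ, DM, DN, EL, FG, FJ, FM, FN, GJ, GM, GN, JN, LP, MN
  2-simplices (12): ADJ, ADM, AJN, AMN, DFM, DFN, DGJ, DGN, FGJ, FGM, FJN, GMN

giving chain groups C_0 ≅ Z^11, C_1 ≅ Z^22, C_2 ≅ Z^12.

The boundary map ∂_1: C_1 → C_0 sends each edge [p,q] (with p < q) to q − p.
As a 11×22 matrix over Z this has rank 9, with invariant factors (1,1,1,1,1,1,1,1,1).

The boundary map ∂_2: C_2 → C_1 sends each 2-simplex [p,q,r] to [q,r] − [p,r] + [p,q]. For instance
  ∂DFM = FM − DM + DF,
  ∂ADM = DM − AM + AD.
As a 22×12 matrix over Z this has rank 12, with invariant factors (1,1,1,1,1,1,1,1,1,1,1,2).

From H_k ≅ ker(∂_k) / im(∂_{k+1}) we obtain:

  H_0: rank C_0 − rank ∂_1 = 11 − 9 = 2, and the invariant factors of ∂_1 are all 1, so H_0 = Z^2.
  H_1: rank ker ∂_1 − rank ∂_2 = (22 − 9) − 12 = 1, and ∂_2 has invariant factor 2 > 1, so H_1 = Z ⊕ Z/2.
  H_2: rank ker ∂_2 − rank ∂_3 = (12 − 12) − 0 = 0, and there is no ∂_3, so H_2 = 0.

As a check, the Euler characteristic is 11 − 22 + 12 = 1, which agrees with 2 − 1 + 0 = 1.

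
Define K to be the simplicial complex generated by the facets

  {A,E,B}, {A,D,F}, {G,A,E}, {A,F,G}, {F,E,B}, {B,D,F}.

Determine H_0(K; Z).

H_0 = Z.

K has 6 vertices, 12 edges, 6 triangles.
rank ∂_0 = 0, rank ∂_1 = 5 ⇒ b_0 = 6 − 0 − 5 = 1; all invariant factors of ∂_1 are 1 so no torsion. So H_0 = Z.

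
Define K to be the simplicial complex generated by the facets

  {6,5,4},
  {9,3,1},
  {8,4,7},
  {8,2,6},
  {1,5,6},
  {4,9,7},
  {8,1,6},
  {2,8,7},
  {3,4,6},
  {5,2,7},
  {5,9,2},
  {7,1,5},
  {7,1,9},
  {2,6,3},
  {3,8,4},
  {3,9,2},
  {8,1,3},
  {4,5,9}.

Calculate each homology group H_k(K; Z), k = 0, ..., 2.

H_0 ≅ Z,  H_1 ≅ Z ⊕ Z/2,  H_2 = 0.

K has 9 vertices, 27 edges, 18 triangles.
rank ∂_0 = 0, rank ∂_1 = 8 ⇒ b_0 = 9 − 0 − 8 = 1; all invariant factors of ∂_1 are 1 so no torsion. So H_0 ≅ Z.
rank ∂_1 = 8, rank ∂_2 = 18 ⇒ b_1 = 27 − 8 − 18 = 1; ∂_2 has invariant factor(s) [2] giving torsion. So H_1 ≅ Z ⊕ Z/2.
rank ∂_2 = 18, rank ∂_3 = 0 ⇒ b_2 = 18 − 18 − 0 = 0. So H_2 ≅ 0.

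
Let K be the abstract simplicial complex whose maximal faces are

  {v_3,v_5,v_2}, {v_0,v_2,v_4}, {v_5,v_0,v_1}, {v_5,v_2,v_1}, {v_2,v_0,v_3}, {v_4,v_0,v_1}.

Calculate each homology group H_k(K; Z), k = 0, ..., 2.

H_0 ≅ Z,  H_1 ≅ Z,  H_2 = 0.

Fix the vertex order v_0 < v_1 < v_2 < v_3 < v_4 < v_5 and write every simplex with vertices in increasing order. Then dim K = 2 and the simplices of K are:

  0-simplices (6): [v_0], [v_1], [v_2], [v_3], [v_4], [v_5]
  1-simplices (12): [v_0,v_1], [v_0,v_2], [v_0,v_3], [v_0,v_4], [v_0,v_5], [v_1,v_2], [v_1,v_4], [v_1,v_5], [v_2,v_3], [v_2,v_4], [v_2,v_5], [v_3,v_5]
  2-simplices (6): [v_0,v_1,v_4], [v_0,v_1,v_5], [v_0,v_2,v_3], [v_0,v_2,v_4], [v_1,v_2,v_5], [v_2,v_3,v_5]

so the chain groups are C_0 ≅ Z^6, C_1 ≅ Z^12, C_2 ≅ Z^6.

Boundary ∂_1: C_1 → C_0 sends each edge [p,q] (with p < q) to q − p. For instance
  ∂[v_0,v_3] = [v_3] − [v_0].
The resulting 6×12 matrix has rank 5, and its Smith normal form has invariant factors (1,1,1,1,1).

∂_2: C_2 → C_1 sends each 2-simplex [p,q,r] to [q,r] − [p,r] + [p,q]. For instance
  ∂[v_0,v_1,v_5] = [v_1,v_5] − [v_0,v_5] + [v_0,v_1],
  ∂[v_2,v_3,v_5] = [v_3,v_5] − [v_2,v_5] + [v_2,v_3].
The 12×6 boundary matrix has rank 6 and Smith normal form diag(1,1,1,1,1,1).

Now H_k = ker ∂_k / im ∂_{k+1}, so:

  H_0: rank C_0 − rank ∂_1 = 6 − 5 = 1, and the invariant factors of ∂_1 are all 1, so H_0 ≅ Z.
  H_1: rank ker ∂_1 − rank ∂_2 = (12 − 5) − 6 = 1, and the invariant factors of ∂_2 are all 1, so H_1 ≅ Z.
  H_2: rank ker ∂_2 − rank ∂_3 = (6 − 6) − 0 = 0, and there is no ∂_3, so H_2 ≅ 0.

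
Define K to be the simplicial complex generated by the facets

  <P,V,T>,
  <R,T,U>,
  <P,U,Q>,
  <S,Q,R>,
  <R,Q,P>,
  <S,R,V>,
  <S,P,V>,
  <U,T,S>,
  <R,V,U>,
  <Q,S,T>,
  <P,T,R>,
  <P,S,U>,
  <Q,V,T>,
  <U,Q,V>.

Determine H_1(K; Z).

H_1 ≅ Z^2.

Fix the vertex order P < Q < R < S < T < U < V and write every simplex with vertices in increasing order. Then dim K = 2 and the simplices of K are:

  0-simplices (7): P, Q, R, S, T, U, V
  1-simplices (21): PQ, PR, PS, PT, PU, PV, QR, QS, QT, QU, QV, RS, RT, RU, RV, ST, SU, SV, TU, TV, UV
  2-simplices (14): PQR, PQU, PRT, PSU, PSV, PTV, QRS, QST, QTV, QUV, RSV, RTU, RUV, STU

giving chain groups C_0 ≅ Z^7, C_1 ≅ Z^21, C_2 ≅ Z^14.

∂_1: C_1 → C_0 sends each edge [p,q] (with p < q) to q − p.
As a 7×21 matrix over Z this has rank 6, with invariant factors (1,1,1,1,1,1).

∂_2: C_2 → C_1 maps a triangle to the signed sum of its edges. For instance
  ∂PQU = QU − PU + PQ,
  ∂RUV = UV − RV + RU.
As a 21×14 matrix over Z this has rank 13, with invariant factors (1,1,1,1,1,1,1,1,1,1,1,1,1).

Now H_k = ker ∂_k / im ∂_{k+1}, so:

  H_1: rank ker ∂_1 − rank ∂_2 = (21 − 6) − 13 = 2, and the invariant factors of ∂_2 are all 1, so H_1 ≅ Z^2.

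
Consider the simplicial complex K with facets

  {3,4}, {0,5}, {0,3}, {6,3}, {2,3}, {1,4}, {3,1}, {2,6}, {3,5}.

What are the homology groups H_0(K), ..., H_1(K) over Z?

Order the vertices as 0 < 1 < 2 < 3 < 4 < 5 < 6. Listing each simplex with vertices in this order, K has dimension 1 with simplices:

  0-simplices (7): [0], [1], [2], [3], [4], [5], [6]
  1-simplices (9): [0,3], [0,5], [1,3], [1,4], [2,3], [2,6], [3,4], [3,5], [3,6]

Hence C_0 ≅ Z^7, C_1 ≅ Z^9.

Boundary ∂_1: C_1 → C_0 sends each edge [p,q] (with p < q) to q − p. For instance
  ∂[3,6] = [6] − [3].
This gives a 7×9 integer matrix of rank 6; reducing to Smith normal form yields diagonal entries (1,1,1,1,1,1).

Computing H_k = (kernel of ∂_k) / (image of ∂_{k+1}):

  H_0: rank C_0 − rank ∂_1 = 7 − 6 = 1, and the invariant factors of ∂_1 are all 1, so H_0 ≅ Z.
  H_1: rank ker ∂_1 − rank ∂_2 = (9 − 6) − 0 = 3, and there is no ∂_2, so H_1 ≅ Z^3.

As a check, the Euler characteristic is 7 − 9 = -2, which agrees with 1 − 3 = -2.
(K is a triangulation of a wedge of 3 circles.)

H_0 ≅ Z,  H_1 ≅ Z^3.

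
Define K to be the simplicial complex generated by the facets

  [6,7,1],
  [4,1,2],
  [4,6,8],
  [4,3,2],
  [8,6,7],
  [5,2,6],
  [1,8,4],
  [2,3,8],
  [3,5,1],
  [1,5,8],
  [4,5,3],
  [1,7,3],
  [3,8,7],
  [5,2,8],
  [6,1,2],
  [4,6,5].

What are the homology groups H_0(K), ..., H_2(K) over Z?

Fix the vertex order 1 < 2 < 3 < 4 < 5 < 6 < 7 < 8 and write every simplex with vertices in increasing order. Then dim K = 2 and the simplices of K are:

  0-simplices (8): [1], [2], [3], [4], [5], [6], [7], [8]
  1-simplices (24): (24 of them)
  2-simplices (16): [1,2,4], [1,2,6], [1,3,5], [1,3,7], [1,4,8], [1,5,8], [1,6,7], [2,3,4], [2,3,8], [2,5,6], [2,5,8], [3,4,5], [3,7,8], [4,5,6], [4,6,8], [6,7,8]

so the chain groups are C_0 ≅ Z^8, C_1 ≅ Z^24, C_2 ≅ Z^16.

∂_1: C_1 → C_0 sends each edge [p,q] (with p < q) to q − p. For instance
  ∂[2,5] = [5] − [2].
The resulting 8×24 matrix has rank 7, and its Smith normal form has invariant factors (1,1,1,1,1,1,1).

Boundary ∂_2: C_2 → C_1 sends each 2-simplex [p,q,r] to [q,r] − [p,r] + [p,q]. For instance
  ∂[1,2,6] = [2,6] − [1,6] + [1,2],
  ∂[3,4,5] = [4,5] − [3,5] + [3,4].
The resulting 24×16 matrix has rank 15, and its Smith normal form has invariant factors (1,1,1,1,1,1,1,1,1,1,1,1,1,1,1).

Reading off H_k = ker ∂_k / im ∂_{k+1}:

  H_0: rank C_0 − rank ∂_1 = 8 − 7 = 1, and the invariant factors of ∂_1 are all 1, so H_0 = Z.
  H_1: rank ker ∂_1 − rank ∂_2 = (24 − 7) − 15 = 2, and the invariant factors of ∂_2 are all 1, so H_1 = Z^2.
  H_2: rank ker ∂_2 − rank ∂_3 = (16 − 15) − 0 = 1, and there is no ∂_3, so H_2 = Z.

As a check, the Euler characteristic is 8 − 24 + 16 = 0, which agrees with 1 − 2 + 1 = 0.

H_0 = Z,  H_1 = Z^2,  H_2 = Z.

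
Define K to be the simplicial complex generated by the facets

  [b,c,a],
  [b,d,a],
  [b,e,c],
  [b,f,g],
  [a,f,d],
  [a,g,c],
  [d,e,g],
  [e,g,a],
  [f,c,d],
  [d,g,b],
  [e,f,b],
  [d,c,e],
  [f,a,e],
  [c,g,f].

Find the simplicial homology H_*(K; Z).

H_0 ≅ Z,  H_1 ≅ Z^2,  H_2 ≅ Z.

Order the vertices as a < b < c < d < e < f < g. Listing each simplex with vertices in this order, K has dimension 2 with simplices:

  0-simplices (7): a, b, c, d, e, f, g
  1-simplices (21): ab, ac, ad, ae, af, ag, bc, bd, be, bf, bg, cd, ce, cf, cg, de, df, dg, ef, eg, fg
  2-simplices (14): abc, abd, acg, adf, aef, aeg, bce, bdg, bef, bfg, cde, cdf, cfg, deg

so the chain groups are C_0 ≅ Z^7, C_1 ≅ Z^21, C_2 ≅ Z^14.

∂_1: C_1 → C_0 maps an edge to its endpoints' difference, ∂[p,q] = q − p. For instance
  ∂cd = d − c.
This gives a 7×21 integer matrix of rank 6; reducing to Smith normal form yields diagonal entries (1,1,1,1,1,1).

∂_2: C_2 → C_1 acts by ∂[p,q,r] = [q,r] − [p,r] + [p,q]. For instance
  ∂cde = de − ce + cd,
  ∂aef = ef − af + ae.
The resulting 21×14 matrix has rank 13, and its Smith normal form has invariant factors (1,1,1,1,1,1,1,1,1,1,1,1,1).

Now H_k = ker ∂_k / im ∂_{k+1}, so:

  H_0: rank C_0 − rank ∂_1 = 7 − 6 = 1, and the invariant factors of ∂_1 are all 1, so H_0 = Z.
  H_1: rank ker ∂_1 − rank ∂_2 = (21 − 6) − 13 = 2, and the invariant factors of ∂_2 are all 1, so H_1 = Z^2.
  H_2: rank ker ∂_2 − rank ∂_3 = (14 − 13) − 0 = 1, and there is no ∂_3, so H_2 = Z.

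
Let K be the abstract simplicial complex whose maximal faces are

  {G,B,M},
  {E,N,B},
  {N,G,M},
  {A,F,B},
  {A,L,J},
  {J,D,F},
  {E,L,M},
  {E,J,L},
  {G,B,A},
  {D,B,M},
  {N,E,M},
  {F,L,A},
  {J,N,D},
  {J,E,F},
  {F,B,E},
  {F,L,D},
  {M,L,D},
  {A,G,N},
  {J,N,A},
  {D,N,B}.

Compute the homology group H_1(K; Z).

Take the total order A < B < D < E < F < G < J < L < M < N on the vertex set. Then K (dimension 2) consists of the simplices:

  0-simplices (10): A, B, D, E, F, G, J, L, M, N
  1-simplices (30): AB, AF, AG, AJ, AL, AN, BD, BE, BF, BG, BM, BN, DF, DJ, DL, DM, DN, EF, EJ, EL, EM, EN, FJ, FL, GM, GN, JL, JN, LM, MN
  2-simplices (20): ABF, ABG, AFL, AGN, AJL, AJN, BDM, BDN, BEF, BEN, BGM, DFJ, DFL, DJN, DLM, EFJ, EJL, ELM, EMN, GMN

so the chain groups are C_0 ≅ Z^10, C_1 ≅ Z^30, C_2 ≅ Z^20.

The boundary map ∂_1: C_1 → C_0 sends each edge [p,q] (with p < q) to q − p. For instance
  ∂DM = M − D.
As a 10×30 matrix over Z this has rank 9, with invariant factors (1,1,1,1,1,1,1,1,1).

∂_2: C_2 → C_1 maps a triangle to the signed sum of its edges. For instance
  ∂BDN = DN − BN + BD,
  ∂BEN = EN − BN + BE.
This gives a 30×20 integer matrix of rank 20; reducing to Smith normal form yields diagonal entries (1,1,1,1,1,1,1,1,1,1,1,1,1,1,1,1,1,1,1,2).

From H_k ≅ ker(∂_k) / im(∂_{k+1}) we obtain:

  H_1: rank ker ∂_1 − rank ∂_2 = (30 − 9) − 20 = 1, and ∂_2 has invariant factor 2 > 1, so H_1 ≅ Z ⊕ Z_2.

H_1 = Z ⊕ Z_2.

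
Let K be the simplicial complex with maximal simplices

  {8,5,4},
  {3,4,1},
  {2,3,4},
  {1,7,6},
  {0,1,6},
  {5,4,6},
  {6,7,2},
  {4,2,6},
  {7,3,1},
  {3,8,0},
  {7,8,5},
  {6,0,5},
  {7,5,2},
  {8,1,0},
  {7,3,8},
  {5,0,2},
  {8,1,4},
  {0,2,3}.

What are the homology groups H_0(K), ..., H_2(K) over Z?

Take the total order 0 < 1 < 2 < 3 < 4 < 5 < 6 < 7 < 8 on the vertex set. Then K (dimension 2) consists of the simplices:

  0-simplices (9): [0], [1], [2], [3], [4], [5], [6], [7], [8]
  1-simplices (27): (27 of them)
  2-simplices (18): [0,1,6], [0,1,8], [0,2,3], [0,2,5], [0,3,8], [0,5,6], [1,3,4], [1,3,7], [1,4,8], [1,6,7], [2,3,4], [2,4,6], [2,5,7], [2,6,7], [3,7,8], [4,5,6], [4,5,8], [5,7,8]

Hence C_0 ≅ Z^9, C_1 ≅ Z^27, C_2 ≅ Z^18.

Boundary ∂_1: C_1 → C_0 sends each edge [p,q] (with p < q) to q − p.
As a 9×27 matrix over Z this has rank 8, with invariant factors (1,1,1,1,1,1,1,1).

∂_2: C_2 → C_1 maps a triangle to the signed sum of its edges. For instance
  ∂[2,4,6] = [4,6] − [2,6] + [2,4],
  ∂[0,2,5] = [2,5] − [0,5] + [0,2].
The resulting 27×18 matrix has rank 18, and its Smith normal form has invariant factors (1,1,1,1,1,1,1,1,1,1,1,1,1,1,1,1,1,2).

From H_k ≅ ker(∂_k) / im(∂_{k+1}) we obtain:

  H_0: rank C_0 − rank ∂_1 = 9 − 8 = 1, and the invariant factors of ∂_1 are all 1, so H_0 ≅ Z.
  H_1: rank ker ∂_1 − rank ∂_2 = (27 − 8) − 18 = 1, and ∂_2 has invariant factor 2 > 1, so H_1 ≅ Z × Z/2.
  H_2: rank ker ∂_2 − rank ∂_3 = (18 − 18) − 0 = 0, and there is no ∂_3, so H_2 ≅ 0.

H_0 = Z,  H_1 = Z × Z/2,  H_2 = 0.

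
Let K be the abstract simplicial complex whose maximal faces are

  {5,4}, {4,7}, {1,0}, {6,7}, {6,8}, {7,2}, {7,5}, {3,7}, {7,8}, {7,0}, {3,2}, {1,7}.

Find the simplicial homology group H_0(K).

We work with the vertex ordering 0 < 1 < 2 < 3 < 4 < 5 < 6 < 7 < 8. The simplices of K, each written with vertices in increasing order, are:

  0-simplices (9): [0], [1], [2], [3], [4], [5], [6], [7], [8]
  1-simplices (12): [0,1], [0,7], [1,7], [2,3], [2,7], [3,7], [4,5], [4,7], [5,7], [6,7], [6,8], [7,8]

giving chain groups C_0 ≅ Z^9, C_1 ≅ Z^12.

∂_1: C_1 → C_0 sends each edge [p,q] (with p < q) to q − p.
As a 9×12 matrix over Z this has rank 8, with invariant factors (1,1,1,1,1,1,1,1).

Reading off H_k = ker ∂_k / im ∂_{k+1}:

  H_0: rank C_0 − rank ∂_1 = 9 − 8 = 1, and the invariant factors of ∂_1 are all 1, so H_0 ≅ Z.

(K is a triangulation of a wedge of 4 circles.)

H_0 = Z.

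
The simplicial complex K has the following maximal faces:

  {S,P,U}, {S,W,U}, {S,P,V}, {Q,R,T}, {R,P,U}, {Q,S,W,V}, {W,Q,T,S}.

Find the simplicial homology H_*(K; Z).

We work with the vertex ordering P < Q < R < S < T < U < V < W. The simplices of K, each written with vertices in increasing order, are:

  0-simplices (8): P, Q, R, S, T, U, V, W
  1-simplices (18): PR, PS, PU, PV, QR, QS, QT, QV, QW, RT, RU, ST, SU, SV, SW, TW, UW, VW
  2-simplices (12): PRU, PSU, PSV, QRT, QST, QSV, QSW, QTW, QVW, STW, SUW, SVW
  3-simplices (2): QSTW, QSVW

so the chain groups are C_0 ≅ Z^8, C_1 ≅ Z^18, C_2 ≅ Z^12, C_3 ≅ Z^2.

∂_1: C_1 → C_0 is given by ∂[p,q] = [q] − [p].
The 8×18 boundary matrix has rank 7 and Smith normal form diag(1,1,1,1,1,1,1).

The boundary map ∂_2: C_2 → C_1 sends each 2-simplex [p,q,r] to [q,r] − [p,r] + [p,q]. For instance
  ∂PRU = RU − PU + PR,
  ∂STW = TW − SW + ST.
This gives a 18×12 integer matrix of rank 10; reducing to Smith normal form yields diagonal entries (1,1,1,1,1,1,1,1,1,1).

The boundary map ∂_3: C_3 → C_2 sends each 3-simplex σ to the alternating sum Σ_i (−1)^i (σ with its i-th vertex removed). For instance
  ∂QSTW = STW − QTW + QSW − QST,
  ∂QSVW = SVW − QVW + QSW − QSV.
The 12×2 boundary matrix has rank 2 and Smith normal form diag(1,1).

Computing H_k = (kernel of ∂_k) / (image of ∂_{k+1}):

  H_0: rank C_0 − rank ∂_1 = 8 − 7 = 1, and the invariant factors of ∂_1 are all 1, so H_0 = Z.
  H_1: rank ker ∂_1 − rank ∂_2 = (18 − 7) − 10 = 1, and the invariant factors of ∂_2 are all 1, so H_1 = Z.
  H_2: rank ker ∂_2 − rank ∂_3 = (12 − 10) − 2 = 0, and the invariant factors of ∂_3 are all 1, so H_2 = 0.
  H_3: rank ker ∂_3 − rank ∂_4 = (2 − 2) − 0 = 0, and there is no ∂_4, so H_3 = 0.

H_0 = Z,  H_1 = Z,  H_2 = 0,  H_3 = 0.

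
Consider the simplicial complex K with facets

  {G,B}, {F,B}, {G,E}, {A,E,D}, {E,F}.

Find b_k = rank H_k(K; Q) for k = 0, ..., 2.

b_0 = 1, b_1 = 1, b_2 = 0.

K has 6 vertices, 7 edges, 1 triangle.
rank ∂_0 = 0, rank ∂_1 = 5 ⇒ b_0 = 6 − 0 − 5 = 1; all invariant factors of ∂_1 are 1 so no torsion. So H_0 = Z.
rank ∂_1 = 5, rank ∂_2 = 1 ⇒ b_1 = 7 − 5 − 1 = 1; all invariant factors of ∂_2 are 1 so no torsion. So H_1 = Z.
rank ∂_2 = 1, rank ∂_3 = 0 ⇒ b_2 = 1 − 1 − 0 = 0. So H_2 = 0.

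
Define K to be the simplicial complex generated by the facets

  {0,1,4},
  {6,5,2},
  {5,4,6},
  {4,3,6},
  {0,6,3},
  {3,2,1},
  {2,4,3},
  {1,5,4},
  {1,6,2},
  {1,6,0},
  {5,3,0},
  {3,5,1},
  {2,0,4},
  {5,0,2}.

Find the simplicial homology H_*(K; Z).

We work with the vertex ordering 0 < 1 < 2 < 3 < 4 < 5 < 6. The simplices of K, each written with vertices in increasing order, are:

  0-simplices (7): [0], [1], [2], [3], [4], [5], [6]
  1-simplices (21): [0,1], [0,2], [0,3], [0,4], [0,5], [0,6], [1,2], [1,3], [1,4], [1,5], [1,6], [2,3], [2,4], [2,5], [2,6], [3,4], [3,5], [3,6], [4,5], [4,6], [5,6]
  2-simplices (14): [0,1,4], [0,1,6], [0,2,4], [0,2,5], [0,3,5], [0,3,6], [1,2,3], [1,2,6], [1,3,5], [1,4,5], [2,3,4], [2,5,6], [3,4,6], [4,5,6]

so the chain groups are C_0 ≅ Z^7, C_1 ≅ Z^21, C_2 ≅ Z^14.

∂_1: C_1 → C_0 sends each edge [p,q] (with p < q) to q − p. For instance
  ∂[0,6] = [6] − [0].
This gives a 7×21 integer matrix of rank 6; reducing to Smith normal form yields diagonal entries (1,1,1,1,1,1).

Boundary ∂_2: C_2 → C_1 sends each 2-simplex [p,q,r] to [q,r] − [p,r] + [p,q]. For instance
  ∂[0,2,4] = [2,4] − [0,4] + [0,2],
  ∂[0,3,6] = [3,6] − [0,6] + [0,3].
The resulting 21×14 matrix has rank 13, and its Smith normal form has invariant factors (1,1,1,1,1,1,1,1,1,1,1,1,1).

From H_k ≅ ker(∂_k) / im(∂_{k+1}) we obtain:

  H_0: rank C_0 − rank ∂_1 = 7 − 6 = 1, and the invariant factors of ∂_1 are all 1, so H_0 ≅ Z.
  H_1: rank ker ∂_1 − rank ∂_2 = (21 − 6) − 13 = 2, and the invariant factors of ∂_2 are all 1, so H_1 ≅ Z^2.
  H_2: rank ker ∂_2 − rank ∂_3 = (14 − 13) − 0 = 1, and there is no ∂_3, so H_2 ≅ Z.

H_0 ≅ Z,  H_1 ≅ Z^2,  H_2 ≅ Z.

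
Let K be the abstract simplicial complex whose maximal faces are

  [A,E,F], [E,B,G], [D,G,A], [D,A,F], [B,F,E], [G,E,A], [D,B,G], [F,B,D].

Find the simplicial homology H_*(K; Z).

Fix the vertex order A < B < D < E < F < G and write every simplex with vertices in increasing order. Then dim K = 2 and the simplices of K are:

  0-simplices (6): A, B, D, E, F, G
  1-simplices (12): AD, AE, AF, AG, BD, BE, BF, BG, DF, DG, EF, EG
  2-simplices (8): ADF, ADG, AEF, AEG, BDF, BDG, BEF, BEG

so the chain groups are C_0 ≅ Z^6, C_1 ≅ Z^12, C_2 ≅ Z^8.

∂_1: C_1 → C_0 is given by ∂[p,q] = [q] − [p]. For instance
  ∂BD = D − B.
The resulting 6×12 matrix has rank 5, and its Smith normal form has invariant factors (1,1,1,1,1).

The boundary map ∂_2: C_2 → C_1 maps a triangle to the signed sum of its edges. For instance
  ∂AEF = EF − AF + AE,
  ∂ADF = DF − AF + AD.
The 12×8 boundary matrix has rank 7 and Smith normal form diag(1,1,1,1,1,1,1).

Reading off H_k = ker ∂_k / im ∂_{k+1}:

  H_0: rank C_0 − rank ∂_1 = 6 − 5 = 1, and the invariant factors of ∂_1 are all 1, so H_0 ≅ Z.
  H_1: rank ker ∂_1 − rank ∂_2 = (12 − 5) − 7 = 0, and the invariant factors of ∂_2 are all 1, so H_1 ≅ 0.
  H_2: rank ker ∂_2 − rank ∂_3 = (8 − 7) − 0 = 1, and there is no ∂_3, so H_2 ≅ Z.

As a check, the Euler characteristic is 6 − 12 + 8 = 2, which agrees with 1 − 0 + 1 = 2.

H_0 = Z,  H_1 = 0,  H_2 = Z.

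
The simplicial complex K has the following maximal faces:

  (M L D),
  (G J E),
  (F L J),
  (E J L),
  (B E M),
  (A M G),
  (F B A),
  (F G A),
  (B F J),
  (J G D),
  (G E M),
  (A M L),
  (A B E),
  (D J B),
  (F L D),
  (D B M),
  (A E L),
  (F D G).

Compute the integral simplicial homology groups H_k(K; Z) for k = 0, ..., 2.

Order the vertices as A < B < D < E < F < G < J < L < M. Listing each simplex with vertices in this order, K has dimension 2 with simplices:

  0-simplices (9): A, B, D, E, F, G, J, L, M
  1-simplices (27): AB, AE, AF, AG, AL, AM, BD, BE, BF, BJ, BM, DF, DG, DJ, DL, DM, EG, EJ, EL, EM, FG, FJ, FL, GJ, GM, JL, LM
  2-simplices (18): ABE, ABF, AEL, AFG, AGM, ALM, BDJ, BDM, BEM, BFJ, DFG, DFL, DGJ, DLM, EGJ, EGM, EJL, FJL

giving chain groups C_0 ≅ Z^9, C_1 ≅ Z^27, C_2 ≅ Z^18.

Boundary ∂_1: C_1 → C_0 maps an edge to its endpoints' difference, ∂[p,q] = q − p. For instance
  ∂AB = B − A.
As a 9×27 matrix over Z this has rank 8, with invariant factors (1,1,1,1,1,1,1,1).

∂_2: C_2 → C_1 sends each 2-simplex [p,q,r] to [q,r] − [p,r] + [p,q]. For instance
  ∂EGM = GM − EM + EG,
  ∂AFG = FG − AG + AF.
As a 27×18 matrix over Z this has rank 18, with invariant factors (1,1,1,1,1,1,1,1,1,1,1,1,1,1,1,1,1,2).

Now H_k = ker ∂_k / im ∂_{k+1}, so:

  H_0: rank C_0 − rank ∂_1 = 9 − 8 = 1, and the invariant factors of ∂_1 are all 1, so H_0 = Z.
  H_1: rank ker ∂_1 − rank ∂_2 = (27 − 8) − 18 = 1, and ∂_2 has invariant factor 2 > 1, so H_1 = Z ⊕ Z/2.
  H_2: rank ker ∂_2 − rank ∂_3 = (18 − 18) − 0 = 0, and there is no ∂_3, so H_2 = 0.

H_0 = Z,  H_1 = Z ⊕ Z/2,  H_2 = 0.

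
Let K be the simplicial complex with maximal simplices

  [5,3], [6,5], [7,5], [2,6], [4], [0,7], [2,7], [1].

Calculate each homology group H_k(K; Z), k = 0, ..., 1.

H_0 ≅ Z^3,  H_1 ≅ Z.

K has 8 vertices, 6 edges.
rank ∂_0 = 0, rank ∂_1 = 5 ⇒ b_0 = 8 − 0 − 5 = 3; all invariant factors of ∂_1 are 1 so no torsion. So H_0 = Z^3.
rank ∂_1 = 5, rank ∂_2 = 0 ⇒ b_1 = 6 − 5 − 0 = 1. So H_1 = Z.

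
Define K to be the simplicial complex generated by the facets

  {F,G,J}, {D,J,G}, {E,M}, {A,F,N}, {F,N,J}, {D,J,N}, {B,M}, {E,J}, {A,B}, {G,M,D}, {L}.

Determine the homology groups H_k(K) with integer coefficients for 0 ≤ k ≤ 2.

Order the vertices as A < B < D < E < F < G < J < L < M < N. Listing each simplex with vertices in this order, K has dimension 2 with simplices:

  0-simplices (10): A, B, D, E, F, G, J, L, M, N
  1-simplices (16): AB, AF, AN, BM, DG, DJ, DM, DN, EJ, EM, FG, FJ, FN, GJ, GM, JN
  2-simplices (6): AFN, DGJ, DGM, DJN, FGJ, FJN

so the chain groups are C_0 ≅ Z^10, C_1 ≅ Z^16, C_2 ≅ Z^6.

∂_1: C_1 → C_0 maps an edge to its endpoints' difference, ∂[p,q] = q − p. For instance
  ∂FJ = J − F.
As a 10×16 matrix over Z this has rank 8, with invariant factors (1,1,1,1,1,1,1,1).

The boundary map ∂_2: C_2 → C_1 sends each 2-simplex [p,q,r] to [q,r] − [p,r] + [p,q]. For instance
  ∂FJN = JN − FN + FJ,
  ∂DGM = GM − DM + DG.
The 16×6 boundary matrix has rank 6 and Smith normal form diag(1,1,1,1,1,1).

Now H_k = ker ∂_k / im ∂_{k+1}, so:

  H_0: rank C_0 − rank ∂_1 = 10 − 8 = 2, and the invariant factors of ∂_1 are all 1, so H_0 = Z^2.
  H_1: rank ker ∂_1 − rank ∂_2 = (16 − 8) − 6 = 2, and the invariant factors of ∂_2 are all 1, so H_1 = Z^2.
  H_2: rank ker ∂_2 − rank ∂_3 = (6 − 6) − 0 = 0, and there is no ∂_3, so H_2 = 0.

As a check, the Euler characteristic is 10 − 16 + 6 = 0, which agrees with 2 − 2 + 0 = 0.

H_0 = Z^2,  H_1 = Z^2,  H_2 = 0.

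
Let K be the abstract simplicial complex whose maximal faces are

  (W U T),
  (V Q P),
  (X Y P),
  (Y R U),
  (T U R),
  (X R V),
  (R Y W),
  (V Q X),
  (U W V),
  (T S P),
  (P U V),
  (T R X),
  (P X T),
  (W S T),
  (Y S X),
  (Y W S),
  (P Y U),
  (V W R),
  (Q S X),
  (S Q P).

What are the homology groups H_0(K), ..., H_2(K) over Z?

Order the vertices as P < Q < R < S < T < U < V < W < X < Y. Listing each simplex with vertices in this order, K has dimension 2 with simplices:

  0-simplices (10): P, Q, R, S, T, U, V, W, X, Y
  1-simplices (30): PQ, PS, PT, PU, PV, PX, PY, QS, QV, QX, RT, RU, RV, RW, RX, RY, ST, SW, SX, SY, TU, TW, TX, UV, UW, UY, VW, VX, WY, XY
  2-simplices (20): PQS, PQV, PST, PTX, PUV, PUY, PXY, QSX, QVX, RTU, RTX, RUY, RVW, RVX, RWY, STW, SWY, SXY, TUW, UVW

Hence C_0 ≅ Z^10, C_1 ≅ Z^30, C_2 ≅ Z^20.

The boundary map ∂_1: C_1 → C_0 sends each edge [p,q] (with p < q) to q − p. For instance
  ∂TX = X − T.
The 10×30 boundary matrix has rank 9 and Smith normal form diag(1,1,1,1,1,1,1,1,1).

∂_2: C_2 → C_1 maps a triangle to the signed sum of its edges. For instance
  ∂RVW = VW − RW + RV,
  ∂RWY = WY − RY + RW.
As a 30×20 matrix over Z this has rank 20, with invariant factors (1,1,1,1,1,1,1,1,1,1,1,1,1,1,1,1,1,1,1,2).

Computing H_k = (kernel of ∂_k) / (image of ∂_{k+1}):

  H_0: rank C_0 − rank ∂_1 = 10 − 9 = 1, and the invariant factors of ∂_1 are all 1, so H_0 = Z.
  H_1: rank ker ∂_1 − rank ∂_2 = (30 − 9) − 20 = 1, and ∂_2 has invariant factor 2 > 1, so H_1 = Z ⊕ Z/2.
  H_2: rank ker ∂_2 − rank ∂_3 = (20 − 20) − 0 = 0, and there is no ∂_3, so H_2 = 0.

As a check, the Euler characteristic is 10 − 30 + 20 = 0, which agrees with 1 − 1 + 0 = 0.
(K is a triangulation of the Klein bottle.)

H_0 = Z,  H_1 = Z ⊕ Z/2,  H_2 = 0.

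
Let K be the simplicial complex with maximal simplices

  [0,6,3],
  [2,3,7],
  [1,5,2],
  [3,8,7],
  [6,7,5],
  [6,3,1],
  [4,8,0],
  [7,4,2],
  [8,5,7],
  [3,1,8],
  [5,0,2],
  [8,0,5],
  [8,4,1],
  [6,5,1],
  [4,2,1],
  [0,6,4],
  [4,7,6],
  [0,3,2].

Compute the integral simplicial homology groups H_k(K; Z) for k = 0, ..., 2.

H_0 = Z,  H_1 = Z^2,  H_2 = Z.

Order the vertices as 0 < 1 < 2 < 3 < 4 < 5 < 6 < 7 < 8. Listing each simplex with vertices in this order, K has dimension 2 with simplices:

  0-simplices (9): [0], [1], [2], [3], [4], [5], [6], [7], [8]
  1-simplices (27): (27 of them)
  2-simplices (18): [0,2,3], [0,2,5], [0,3,6], [0,4,6], [0,4,8], [0,5,8], [1,2,4], [1,2,5], [1,3,6], [1,3,8], [1,4,8], [1,5,6], [2,3,7], [2,4,7], [3,7,8], [4,6,7], [5,6,7], [5,7,8]

Hence C_0 ≅ Z^9, C_1 ≅ Z^27, C_2 ≅ Z^18.

The boundary map ∂_1: C_1 → C_0 maps an edge to its endpoints' difference, ∂[p,q] = q − p. For instance
  ∂[1,2] = [2] − [1].
As a 9×27 matrix over Z this has rank 8, with invariant factors (1,1,1,1,1,1,1,1).

∂_2: C_2 → C_1 acts by ∂[p,q,r] = [q,r] − [p,r] + [p,q]. For instance
  ∂[3,7,8] = [7,8] − [3,8] + [3,7],
  ∂[5,6,7] = [6,7] − [5,7] + [5,6].
The resulting 27×18 matrix has rank 17, and its Smith normal form has invariant factors (1,1,1,1,1,1,1,1,1,1,1,1,1,1,1,1,1).

Reading off H_k = ker ∂_k / im ∂_{k+1}:

  H_0: rank C_0 − rank ∂_1 = 9 − 8 = 1, and the invariant factors of ∂_1 are all 1, so H_0 ≅ Z.
  H_1: rank ker ∂_1 − rank ∂_2 = (27 − 8) − 17 = 2, and the invariant factors of ∂_2 are all 1, so H_1 ≅ Z^2.
  H_2: rank ker ∂_2 − rank ∂_3 = (18 − 17) − 0 = 1, and there is no ∂_3, so H_2 ≅ Z.

As a check, the Euler characteristic is 9 − 27 + 18 = 0, which agrees with 1 − 2 + 1 = 0.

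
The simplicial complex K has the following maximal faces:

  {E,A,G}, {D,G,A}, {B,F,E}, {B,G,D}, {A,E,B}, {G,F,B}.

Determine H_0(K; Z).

H_0 ≅ Z.

K has 6 vertices, 12 edges, 6 triangles.
rank ∂_0 = 0, rank ∂_1 = 5 ⇒ b_0 = 6 − 0 − 5 = 1; all invariant factors of ∂_1 are 1 so no torsion. So H_0 ≅ Z.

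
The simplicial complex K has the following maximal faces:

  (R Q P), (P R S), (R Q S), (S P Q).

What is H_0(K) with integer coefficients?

Order the vertices as P < Q < R < S. Listing each simplex with vertices in this order, K has dimension 2 with simplices:

  0-simplices (4): P, Q, R, S
  1-simplices (6): PQ, PR, PS, QR, QS, RS
  2-simplices (4): PQR, PQS, PRS, QRS

so the chain groups are C_0 ≅ Z^4, C_1 ≅ Z^6, C_2 ≅ Z^4.

The boundary map ∂_1: C_1 → C_0 is given by ∂[p,q] = [q] − [p].
As a 4×6 matrix over Z this has rank 3, with invariant factors (1,1,1).

∂_2: C_2 → C_1 maps a triangle to the signed sum of its edges. For instance
  ∂PRS = RS − PS + PR,
  ∂PQR = QR − PR + PQ.
This gives a 6×4 integer matrix of rank 3; reducing to Smith normal form yields diagonal entries (1,1,1).

Computing H_k = (kernel of ∂_k) / (image of ∂_{k+1}):

  H_0: rank C_0 − rank ∂_1 = 4 − 3 = 1, and the invariant factors of ∂_1 are all 1, so H_0 = Z.

H_0 = Z.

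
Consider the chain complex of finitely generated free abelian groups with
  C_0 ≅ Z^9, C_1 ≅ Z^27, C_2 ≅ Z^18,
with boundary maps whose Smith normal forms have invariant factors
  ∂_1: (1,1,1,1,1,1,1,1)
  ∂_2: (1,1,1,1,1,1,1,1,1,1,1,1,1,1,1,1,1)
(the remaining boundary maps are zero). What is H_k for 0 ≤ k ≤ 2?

H_0: b_0 = 9 − 0 − 8 = 1; torsion from ∂_1 factors > 1: none. So H_0 = Z.
H_1: b_1 = 27 − 8 − 17 = 2; torsion from ∂_2 factors > 1: none. So H_1 = Z^2.
H_2: b_2 = 18 − 17 − 0 = 1; torsion from ∂_3 factors > 1: none. So H_2 = Z.

H_0 = Z,  H_1 = Z^2,  H_2 = Z.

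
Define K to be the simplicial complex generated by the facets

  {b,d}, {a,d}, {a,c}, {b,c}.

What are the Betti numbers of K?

Take the total order a < b < c < d on the vertex set. Then K (dimension 1) consists of the simplices:

  0-simplices (4): a, b, c, d
  1-simplices (4): ac, ad, bc, bd

Hence C_0 ≅ Z^4, C_1 ≅ Z^4.

The boundary map ∂_1: C_1 → C_0 is given by ∂[p,q] = [q] − [p]. For instance
  ∂ad = d − a.
This gives a 4×4 integer matrix of rank 3; reducing to Smith normal form yields diagonal entries (1,1,1).

From H_k ≅ ker(∂_k) / im(∂_{k+1}) we obtain:

  H_0: rank C_0 − rank ∂_1 = 4 − 3 = 1, and the invariant factors of ∂_1 are all 1, so H_0 = Z.
  H_1: rank ker ∂_1 − rank ∂_2 = (4 − 3) − 0 = 1, and there is no ∂_2, so H_1 = Z.

As a check, the Euler characteristic is 4 − 4 = 0, which agrees with 1 − 1 = 0.

Hence the Betti numbers are b_0 = 1, b_1 = 1.

b_0 = 1, b_1 = 1.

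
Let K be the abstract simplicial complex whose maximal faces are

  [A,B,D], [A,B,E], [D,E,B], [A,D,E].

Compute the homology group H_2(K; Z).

H_2 ≅ Z.

We work with the vertex ordering A < B < D < E. The simplices of K, each written with vertices in increasing order, are:

  0-simplices (4): A, B, D, E
  1-simplices (6): AB, AD, AE, BD, BE, DE
  2-simplices (4): ABD, ABE, ADE, BDE

so the chain groups are C_0 ≅ Z^4, C_1 ≅ Z^6, C_2 ≅ Z^4.

∂_1: C_1 → C_0 is given by ∂[p,q] = [q] − [p]. For instance
  ∂AD = D − A.
This gives a 4×6 integer matrix of rank 3; reducing to Smith normal form yields diagonal entries (1,1,1).

The boundary map ∂_2: C_2 → C_1 maps a triangle to the signed sum of its edges. For instance
  ∂ADE = DE − AE + AD,
  ∂ABE = BE − AE + AB.
As a 6×4 matrix over Z this has rank 3, with invariant factors (1,1,1).

Computing H_k = (kernel of ∂_k) / (image of ∂_{k+1}):

  H_2: rank ker ∂_2 − rank ∂_3 = (4 − 3) − 0 = 1, and there is no ∂_3, so H_2 ≅ Z.

(K is a triangulation of the 2-sphere S^2.)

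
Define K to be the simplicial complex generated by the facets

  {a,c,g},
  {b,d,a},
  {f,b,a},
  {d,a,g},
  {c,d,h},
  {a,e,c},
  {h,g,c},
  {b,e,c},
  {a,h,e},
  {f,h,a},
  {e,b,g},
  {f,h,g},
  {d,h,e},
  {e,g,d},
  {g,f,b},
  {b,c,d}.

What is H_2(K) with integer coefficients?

H_2 = Z.

Take the total order a < b < c < d < e < f < g < h on the vertex set. Then K (dimension 2) consists of the simplices:

  0-simplices (8): a, b, c, d, e, f, g, h
  1-simplices (24): ab, ac, ad, ae, af, ag, ah, bc, bd, be, bf, bg, cd, ce, cg, ch, de, dg, dh, eg, eh, fg, fh, gh
  2-simplices (16): abd, abf, ace, acg, adg, aeh, afh, bcd, bce, beg, bfg, cdh, cgh, deg, deh, fgh

giving chain groups C_0 ≅ Z^8, C_1 ≅ Z^24, C_2 ≅ Z^16.

The boundary map ∂_1: C_1 → C_0 maps an edge to its endpoints' difference, ∂[p,q] = q − p. For instance
  ∂bf = f − b.
As a 8×24 matrix over Z this has rank 7, with invariant factors (1,1,1,1,1,1,1).

The boundary map ∂_2: C_2 → C_1 maps a triangle to the signed sum of its edges. For instance
  ∂bfg = fg − bg + bf,
  ∂cdh = dh − ch + cd.
The 24×16 boundary matrix has rank 15 and Smith normal form diag(1,1,1,1,1,1,1,1,1,1,1,1,1,1,1).

Reading off H_k = ker ∂_k / im ∂_{k+1}:

  H_2: rank ker ∂_2 − rank ∂_3 = (16 − 15) − 0 = 1, and there is no ∂_3, so H_2 = Z.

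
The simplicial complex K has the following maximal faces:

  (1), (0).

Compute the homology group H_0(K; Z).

H_0 = Z^2.

We work with the vertex ordering 0 < 1. The simplices of K, each written with vertices in increasing order, are:

  0-simplices (2): [0], [1]

giving chain groups C_0 ≅ Z^2.

Now H_k = ker ∂_k / im ∂_{k+1}, so:

  H_0: rank C_0 − rank ∂_1 = 2 − 0 = 2, and there is no ∂_1, so H_0 ≅ Z^2.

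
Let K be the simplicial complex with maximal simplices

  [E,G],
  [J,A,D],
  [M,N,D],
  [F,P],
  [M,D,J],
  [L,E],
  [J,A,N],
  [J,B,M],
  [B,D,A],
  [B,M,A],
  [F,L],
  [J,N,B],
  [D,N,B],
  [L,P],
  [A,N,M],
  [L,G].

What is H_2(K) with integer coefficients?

H_2 = 0.

Take the total order A < B < D < E < F < G < J < L < M < N < P on the vertex set. Then K (dimension 2) consists of the simplices:

  0-simplices (11): A, B, D, E, F, G, J, L, M, N, P
  1-simplices (21): AB, AD, AJ, AM, AN, BD, BJ, BM, BN, DJ, DM, DN, EG, EL, FL, FP, GL, JM, JN, LP, MN
  2-simplices (10): ABD, ABM, ADJ, AJN, AMN, BDN, BJM, BJN, DJM, DMN

Hence C_0 ≅ Z^11, C_1 ≅ Z^21, C_2 ≅ Z^10.

Boundary ∂_1: C_1 → C_0 is given by ∂[p,q] = [q] − [p].
This gives a 11×21 integer matrix of rank 9; reducing to Smith normal form yields diagonal entries (1,1,1,1,1,1,1,1,1).

The boundary map ∂_2: C_2 → C_1 sends each 2-simplex [p,q,r] to [q,r] − [p,r] + [p,q]. For instance
  ∂BDN = DN − BN + BD,
  ∂DJM = JM − DM + DJ.
The resulting 21×10 matrix has rank 10, and its Smith normal form has invariant factors (1,1,1,1,1,1,1,1,1,2).

Computing H_k = (kernel of ∂_k) / (image of ∂_{k+1}):

  H_2: rank ker ∂_2 − rank ∂_3 = (10 − 10) − 0 = 0, and there is no ∂_3, so H_2 = 0.

(K is a triangulation of the disjoint union of a wedge of 2 circles and the real projective plane RP^2.)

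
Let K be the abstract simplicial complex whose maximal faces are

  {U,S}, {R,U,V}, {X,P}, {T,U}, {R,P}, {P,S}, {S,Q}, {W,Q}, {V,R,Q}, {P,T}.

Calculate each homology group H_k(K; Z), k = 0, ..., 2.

H_0 = Z,  H_1 = Z^3,  H_2 = 0.

Order the vertices as P < Q < R < S < T < U < V < W < X. Listing each simplex with vertices in this order, K has dimension 2 with simplices:

  0-simplices (9): P, Q, R, S, T, U, V, W, X
  1-simplices (13): PR, PS, PT, PX, QR, QS, QV, QW, RU, RV, SU, TU, UV
  2-simplices (2): QRV, RUV

so the chain groups are C_0 ≅ Z^9, C_1 ≅ Z^13, C_2 ≅ Z^2.

Boundary ∂_1: C_1 → C_0 is given by ∂[p,q] = [q] − [p].
As a 9×13 matrix over Z this has rank 8, with invariant factors (1,1,1,1,1,1,1,1).

The boundary map ∂_2: C_2 → C_1 acts by ∂[p,q,r] = [q,r] − [p,r] + [p,q]. For instance
  ∂QRV = RV − QV + QR,
  ∂RUV = UV − RV + RU.
As a 13×2 matrix over Z this has rank 2, with invariant factors (1,1).

Computing H_k = (kernel of ∂_k) / (image of ∂_{k+1}):

  H_0: rank C_0 − rank ∂_1 = 9 − 8 = 1, and the invariant factors of ∂_1 are all 1, so H_0 = Z.
  H_1: rank ker ∂_1 − rank ∂_2 = (13 − 8) − 2 = 3, and the invariant factors of ∂_2 are all 1, so H_1 = Z^3.
  H_2: rank ker ∂_2 − rank ∂_3 = (2 − 2) − 0 = 0, and there is no ∂_3, so H_2 = 0.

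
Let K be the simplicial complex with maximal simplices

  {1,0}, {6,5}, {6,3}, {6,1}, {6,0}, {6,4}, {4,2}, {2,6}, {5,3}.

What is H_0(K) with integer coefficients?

H_0 = Z.

We work with the vertex ordering 0 < 1 < 2 < 3 < 4 < 5 < 6. The simplices of K, each written with vertices in increasing order, are:

  0-simplices (7): [0], [1], [2], [3], [4], [5], [6]
  1-simplices (9): [0,1], [0,6], [1,6], [2,4], [2,6], [3,5], [3,6], [4,6], [5,6]

giving chain groups C_0 ≅ Z^7, C_1 ≅ Z^9.

Boundary ∂_1: C_1 → C_0 is given by ∂[p,q] = [q] − [p]. For instance
  ∂[3,6] = [6] − [3].
The resulting 7×9 matrix has rank 6, and its Smith normal form has invariant factors (1,1,1,1,1,1).

Computing H_k = (kernel of ∂_k) / (image of ∂_{k+1}):

  H_0: rank C_0 − rank ∂_1 = 7 − 6 = 1, and the invariant factors of ∂_1 are all 1, so H_0 = Z.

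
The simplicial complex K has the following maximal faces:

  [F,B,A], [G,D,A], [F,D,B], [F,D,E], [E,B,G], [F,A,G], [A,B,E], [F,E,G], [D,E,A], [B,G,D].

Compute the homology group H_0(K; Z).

Fix the vertex order A < B < D < E < F < G and write every simplex with vertices in increasing order. Then dim K = 2 and the simplices of K are:

  0-simplices (6): A, B, D, E, F, G
  1-simplices (15): AB, AD, AE, AF, AG, BD, BE, BF, BG, DE, DF, DG, EF, EG, FG
  2-simplices (10): ABE, ABF, ADE, ADG, AFG, BDF, BDG, BEG, DEF, EFG

so the chain groups are C_0 ≅ Z^6, C_1 ≅ Z^15, C_2 ≅ Z^10.

∂_1: C_1 → C_0 is given by ∂[p,q] = [q] − [p]. For instance
  ∂FG = G − F.
This gives a 6×15 integer matrix of rank 5; reducing to Smith normal form yields diagonal entries (1,1,1,1,1).

The boundary map ∂_2: C_2 → C_1 acts by ∂[p,q,r] = [q,r] − [p,r] + [p,q]. For instance
  ∂ADG = DG − AG + AD,
  ∂ABF = BF − AF + AB.
As a 15×10 matrix over Z this has rank 10, with invariant factors (1,1,1,1,1,1,1,1,1,2).

Now H_k = ker ∂_k / im ∂_{k+1}, so:

  H_0: rank C_0 − rank ∂_1 = 6 − 5 = 1, and the invariant factors of ∂_1 are all 1, so H_0 ≅ Z.

H_0 ≅ Z.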